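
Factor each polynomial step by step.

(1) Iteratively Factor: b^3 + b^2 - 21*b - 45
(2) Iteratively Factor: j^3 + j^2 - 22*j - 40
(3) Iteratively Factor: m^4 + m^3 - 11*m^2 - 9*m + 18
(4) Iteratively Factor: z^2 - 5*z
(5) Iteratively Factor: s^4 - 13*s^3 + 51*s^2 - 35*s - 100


(1) = (b - 5)*(b^2 + 6*b + 9) = (b - 5)*(b + 3)*(b + 3)
(2) = (j - 5)*(j^2 + 6*j + 8) = (j - 5)*(j + 2)*(j + 4)
(3) = (m - 1)*(m^3 + 2*m^2 - 9*m - 18) = (m - 3)*(m - 1)*(m^2 + 5*m + 6) = (m - 3)*(m - 1)*(m + 3)*(m + 2)
(4) = (z)*(z - 5)
(5) = (s - 4)*(s^3 - 9*s^2 + 15*s + 25) = (s - 5)*(s - 4)*(s^2 - 4*s - 5) = (s - 5)^2*(s - 4)*(s + 1)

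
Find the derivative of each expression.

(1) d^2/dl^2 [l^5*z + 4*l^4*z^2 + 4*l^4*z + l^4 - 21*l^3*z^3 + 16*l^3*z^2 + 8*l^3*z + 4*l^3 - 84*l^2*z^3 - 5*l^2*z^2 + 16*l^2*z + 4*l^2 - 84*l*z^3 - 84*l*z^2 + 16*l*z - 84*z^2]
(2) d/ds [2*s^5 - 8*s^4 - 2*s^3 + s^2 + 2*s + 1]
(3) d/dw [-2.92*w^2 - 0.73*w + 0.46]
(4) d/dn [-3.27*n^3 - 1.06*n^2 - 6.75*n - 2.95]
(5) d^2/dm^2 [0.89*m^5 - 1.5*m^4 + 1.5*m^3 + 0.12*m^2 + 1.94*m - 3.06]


(1) = 20*l^3*z + 48*l^2*z^2 + 48*l^2*z + 12*l^2 - 126*l*z^3 + 96*l*z^2 + 48*l*z + 24*l - 168*z^3 - 10*z^2 + 32*z + 8
(2) = 10*s^4 - 32*s^3 - 6*s^2 + 2*s + 2
(3) = -5.84*w - 0.73
(4) = -9.81*n^2 - 2.12*n - 6.75
(5) = 17.8*m^3 - 18.0*m^2 + 9.0*m + 0.24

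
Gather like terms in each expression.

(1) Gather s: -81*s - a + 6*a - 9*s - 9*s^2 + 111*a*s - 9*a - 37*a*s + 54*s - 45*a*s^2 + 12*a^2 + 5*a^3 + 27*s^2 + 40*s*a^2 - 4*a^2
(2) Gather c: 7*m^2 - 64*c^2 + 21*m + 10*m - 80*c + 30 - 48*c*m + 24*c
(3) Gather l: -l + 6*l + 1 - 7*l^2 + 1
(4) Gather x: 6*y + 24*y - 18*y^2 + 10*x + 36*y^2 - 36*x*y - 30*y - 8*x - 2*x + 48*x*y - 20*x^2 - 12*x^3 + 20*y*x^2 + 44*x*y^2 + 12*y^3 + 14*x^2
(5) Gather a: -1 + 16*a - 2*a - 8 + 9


(1) = 5*a^3 + 8*a^2 - 4*a + s^2*(18 - 45*a) + s*(40*a^2 + 74*a - 36)
(2) = -64*c^2 + c*(-48*m - 56) + 7*m^2 + 31*m + 30
(3) = -7*l^2 + 5*l + 2
(4) = -12*x^3 + x^2*(20*y - 6) + x*(44*y^2 + 12*y) + 12*y^3 + 18*y^2
(5) = 14*a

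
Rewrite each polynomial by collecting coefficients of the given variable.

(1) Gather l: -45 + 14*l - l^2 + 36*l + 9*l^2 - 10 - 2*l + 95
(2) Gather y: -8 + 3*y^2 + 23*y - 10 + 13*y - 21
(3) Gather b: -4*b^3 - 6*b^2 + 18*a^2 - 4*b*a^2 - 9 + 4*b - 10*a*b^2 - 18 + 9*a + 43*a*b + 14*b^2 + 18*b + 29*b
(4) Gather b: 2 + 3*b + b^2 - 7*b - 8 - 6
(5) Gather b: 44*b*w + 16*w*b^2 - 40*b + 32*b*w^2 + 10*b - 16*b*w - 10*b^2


(1) = 8*l^2 + 48*l + 40
(2) = 3*y^2 + 36*y - 39
(3) = 18*a^2 + 9*a - 4*b^3 + b^2*(8 - 10*a) + b*(-4*a^2 + 43*a + 51) - 27
(4) = b^2 - 4*b - 12
(5) = b^2*(16*w - 10) + b*(32*w^2 + 28*w - 30)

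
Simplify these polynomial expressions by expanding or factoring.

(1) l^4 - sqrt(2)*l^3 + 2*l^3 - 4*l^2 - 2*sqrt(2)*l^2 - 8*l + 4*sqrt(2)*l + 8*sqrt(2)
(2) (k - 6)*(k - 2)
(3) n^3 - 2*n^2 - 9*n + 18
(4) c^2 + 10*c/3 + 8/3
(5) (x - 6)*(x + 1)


(1) = (l - 2)*(l + 2)^2*(l - sqrt(2))
(2) = k^2 - 8*k + 12
(3) = (n - 3)*(n - 2)*(n + 3)
(4) = (c + 4/3)*(c + 2)
(5) = x^2 - 5*x - 6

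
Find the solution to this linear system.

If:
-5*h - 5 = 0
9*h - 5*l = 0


Then:
h = -1
l = -9/5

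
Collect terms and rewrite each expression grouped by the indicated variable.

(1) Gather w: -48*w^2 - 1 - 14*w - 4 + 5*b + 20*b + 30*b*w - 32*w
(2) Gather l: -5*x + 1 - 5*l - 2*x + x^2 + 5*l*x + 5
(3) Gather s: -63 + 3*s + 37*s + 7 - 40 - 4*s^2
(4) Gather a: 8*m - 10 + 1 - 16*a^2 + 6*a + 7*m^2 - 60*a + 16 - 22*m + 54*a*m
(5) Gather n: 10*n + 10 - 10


(1) = 25*b - 48*w^2 + w*(30*b - 46) - 5
(2) = l*(5*x - 5) + x^2 - 7*x + 6
(3) = -4*s^2 + 40*s - 96
(4) = -16*a^2 + a*(54*m - 54) + 7*m^2 - 14*m + 7
(5) = 10*n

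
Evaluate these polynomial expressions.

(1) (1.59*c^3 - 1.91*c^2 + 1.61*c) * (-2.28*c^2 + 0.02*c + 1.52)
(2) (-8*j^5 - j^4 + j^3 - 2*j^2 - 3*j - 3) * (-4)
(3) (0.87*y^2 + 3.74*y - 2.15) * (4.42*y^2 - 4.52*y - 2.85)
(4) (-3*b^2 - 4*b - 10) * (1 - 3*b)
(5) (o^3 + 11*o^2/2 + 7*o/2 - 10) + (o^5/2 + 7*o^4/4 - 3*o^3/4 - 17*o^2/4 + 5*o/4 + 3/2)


(1) = -3.6252*c^5 + 4.3866*c^4 - 1.2922*c^3 - 2.871*c^2 + 2.4472*c
(2) = 32*j^5 + 4*j^4 - 4*j^3 + 8*j^2 + 12*j + 12
(3) = 3.8454*y^4 + 12.5984*y^3 - 28.8873*y^2 - 0.941*y + 6.1275
(4) = 9*b^3 + 9*b^2 + 26*b - 10
(5) = o^5/2 + 7*o^4/4 + o^3/4 + 5*o^2/4 + 19*o/4 - 17/2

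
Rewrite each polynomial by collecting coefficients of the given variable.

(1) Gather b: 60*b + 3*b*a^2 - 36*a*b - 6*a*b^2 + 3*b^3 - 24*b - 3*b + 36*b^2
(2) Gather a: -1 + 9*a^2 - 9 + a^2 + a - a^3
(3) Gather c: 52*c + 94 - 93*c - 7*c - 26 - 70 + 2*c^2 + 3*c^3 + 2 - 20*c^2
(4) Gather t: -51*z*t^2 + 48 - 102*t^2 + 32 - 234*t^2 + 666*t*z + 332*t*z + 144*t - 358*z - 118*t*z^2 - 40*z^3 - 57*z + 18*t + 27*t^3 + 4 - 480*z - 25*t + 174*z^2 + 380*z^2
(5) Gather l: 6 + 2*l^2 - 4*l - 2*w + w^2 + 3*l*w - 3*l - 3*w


(1) = 3*b^3 + b^2*(36 - 6*a) + b*(3*a^2 - 36*a + 33)
(2) = -a^3 + 10*a^2 + a - 10
(3) = 3*c^3 - 18*c^2 - 48*c
(4) = 27*t^3 + t^2*(-51*z - 336) + t*(-118*z^2 + 998*z + 137) - 40*z^3 + 554*z^2 - 895*z + 84
(5) = 2*l^2 + l*(3*w - 7) + w^2 - 5*w + 6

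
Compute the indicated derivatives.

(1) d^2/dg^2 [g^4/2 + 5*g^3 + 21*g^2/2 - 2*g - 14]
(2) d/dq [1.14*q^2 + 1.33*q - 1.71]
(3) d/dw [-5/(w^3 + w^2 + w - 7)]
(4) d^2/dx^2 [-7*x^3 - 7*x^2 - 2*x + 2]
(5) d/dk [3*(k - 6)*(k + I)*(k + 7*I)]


(1) = 6*g^2 + 30*g + 21
(2) = 2.28*q + 1.33
(3) = 5*(3*w^2 + 2*w + 1)/(w^3 + w^2 + w - 7)^2
(4) = -42*x - 14
(5) = 9*k^2 + k*(-36 + 48*I) - 21 - 144*I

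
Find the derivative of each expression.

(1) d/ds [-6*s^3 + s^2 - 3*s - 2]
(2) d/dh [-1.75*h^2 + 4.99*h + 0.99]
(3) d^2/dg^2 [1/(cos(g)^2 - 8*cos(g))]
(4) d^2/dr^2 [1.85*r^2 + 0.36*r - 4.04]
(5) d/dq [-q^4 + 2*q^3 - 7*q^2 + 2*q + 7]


(1) = -18*s^2 + 2*s - 3
(2) = 4.99 - 3.5*h
(3) = 2*(-(1 - cos(2*g))^2/2 - 15*cos(g) - 33*cos(2*g)/2 + 3*cos(3*g) + 99/2)/((cos(g) - 8)^3*cos(g)^3)
(4) = 3.70000000000000
(5) = -4*q^3 + 6*q^2 - 14*q + 2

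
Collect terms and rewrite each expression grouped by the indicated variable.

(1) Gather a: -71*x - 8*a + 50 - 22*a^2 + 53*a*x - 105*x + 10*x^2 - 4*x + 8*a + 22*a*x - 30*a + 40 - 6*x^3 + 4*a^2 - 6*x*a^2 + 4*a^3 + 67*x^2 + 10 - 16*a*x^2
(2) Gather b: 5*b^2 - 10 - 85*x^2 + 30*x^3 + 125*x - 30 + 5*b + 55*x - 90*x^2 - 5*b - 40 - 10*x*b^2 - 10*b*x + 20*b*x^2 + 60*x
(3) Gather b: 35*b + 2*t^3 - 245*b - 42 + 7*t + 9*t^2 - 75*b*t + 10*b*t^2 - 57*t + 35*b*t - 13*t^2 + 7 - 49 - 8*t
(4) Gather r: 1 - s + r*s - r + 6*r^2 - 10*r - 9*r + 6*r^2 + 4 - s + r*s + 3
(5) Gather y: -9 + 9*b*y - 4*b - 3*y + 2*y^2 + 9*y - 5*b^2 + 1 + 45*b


(1) = 4*a^3 + a^2*(-6*x - 18) + a*(-16*x^2 + 75*x - 30) - 6*x^3 + 77*x^2 - 180*x + 100
(2) = b^2*(5 - 10*x) + b*(20*x^2 - 10*x) + 30*x^3 - 175*x^2 + 240*x - 80
(3) = b*(10*t^2 - 40*t - 210) + 2*t^3 - 4*t^2 - 58*t - 84
(4) = 12*r^2 + r*(2*s - 20) - 2*s + 8
(5) = -5*b^2 + 41*b + 2*y^2 + y*(9*b + 6) - 8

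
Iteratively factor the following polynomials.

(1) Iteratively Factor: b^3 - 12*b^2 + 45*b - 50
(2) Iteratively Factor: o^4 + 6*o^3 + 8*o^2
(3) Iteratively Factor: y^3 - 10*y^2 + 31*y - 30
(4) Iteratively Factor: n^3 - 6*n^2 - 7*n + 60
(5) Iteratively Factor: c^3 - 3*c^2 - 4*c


(1) = (b - 2)*(b^2 - 10*b + 25) = (b - 5)*(b - 2)*(b - 5)
(2) = (o)*(o^3 + 6*o^2 + 8*o) = o*(o + 2)*(o^2 + 4*o) = o*(o + 2)*(o + 4)*(o)
(3) = (y - 5)*(y^2 - 5*y + 6) = (y - 5)*(y - 3)*(y - 2)
(4) = (n - 4)*(n^2 - 2*n - 15) = (n - 4)*(n + 3)*(n - 5)
(5) = (c)*(c^2 - 3*c - 4) = c*(c - 4)*(c + 1)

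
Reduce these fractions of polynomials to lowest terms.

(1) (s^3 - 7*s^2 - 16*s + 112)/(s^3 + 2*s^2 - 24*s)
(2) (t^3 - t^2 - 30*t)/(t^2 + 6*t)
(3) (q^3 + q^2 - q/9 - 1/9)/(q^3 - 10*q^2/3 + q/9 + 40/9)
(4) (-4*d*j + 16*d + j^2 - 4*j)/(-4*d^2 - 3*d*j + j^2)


(1) = (s^2 - 3*s - 28)/(s^2 + 6*s)
(2) = (t^2 - t - 30)/(t + 6)
(3) = (9*q^2 - 1)/(9*q^2 - 39*q + 40)
(4) = (j - 4)/(d + j)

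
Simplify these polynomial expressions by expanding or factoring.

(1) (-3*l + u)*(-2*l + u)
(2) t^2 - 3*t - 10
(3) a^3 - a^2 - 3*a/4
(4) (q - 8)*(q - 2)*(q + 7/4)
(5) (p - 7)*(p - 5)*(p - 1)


(1) = 6*l^2 - 5*l*u + u^2
(2) = (t - 5)*(t + 2)
(3) = a*(a - 3/2)*(a + 1/2)
(4) = q^3 - 33*q^2/4 - 3*q/2 + 28
(5) = p^3 - 13*p^2 + 47*p - 35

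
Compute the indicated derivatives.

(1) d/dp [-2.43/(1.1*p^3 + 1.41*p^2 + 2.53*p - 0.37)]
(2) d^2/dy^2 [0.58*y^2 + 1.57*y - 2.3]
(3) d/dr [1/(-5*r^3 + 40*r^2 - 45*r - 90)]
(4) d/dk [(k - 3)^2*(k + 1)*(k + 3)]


(1) = (8.019*p^2 + 6.8526*p + 6.1479)/(1.1*p^3 + 1.41*p^2 + 2.53*p - 0.37)^2
(2) = 1.16000000000000
(3) = (3*r^2 - 16*r + 9)/(5*(r^3 - 8*r^2 + 9*r + 18)^2)
(4) = 4*k^3 - 6*k^2 - 24*k + 18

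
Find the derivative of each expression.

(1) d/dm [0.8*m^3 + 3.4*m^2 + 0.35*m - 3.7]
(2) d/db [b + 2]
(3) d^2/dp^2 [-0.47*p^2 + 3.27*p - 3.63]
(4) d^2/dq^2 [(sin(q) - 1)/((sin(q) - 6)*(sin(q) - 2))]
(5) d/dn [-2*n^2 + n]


(1) = 2.4*m^2 + 6.8*m + 0.35
(2) = 1
(3) = -0.940000000000000
(4) = (-sin(q)^5 - 4*sin(q)^4 + 50*sin(q)^3 - 86*sin(q)^2 - 72*sin(q) + 88)/((sin(q) - 6)^3*(sin(q) - 2)^3)
(5) = 1 - 4*n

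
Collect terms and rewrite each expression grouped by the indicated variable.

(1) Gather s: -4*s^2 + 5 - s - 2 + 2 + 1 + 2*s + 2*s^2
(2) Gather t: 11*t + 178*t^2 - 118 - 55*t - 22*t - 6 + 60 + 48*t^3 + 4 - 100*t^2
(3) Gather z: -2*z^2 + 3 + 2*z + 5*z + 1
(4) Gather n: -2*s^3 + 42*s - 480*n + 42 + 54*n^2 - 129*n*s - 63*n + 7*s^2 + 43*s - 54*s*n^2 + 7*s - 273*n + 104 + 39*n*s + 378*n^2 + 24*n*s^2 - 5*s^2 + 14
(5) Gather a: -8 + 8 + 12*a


(1) = -2*s^2 + s + 6
(2) = 48*t^3 + 78*t^2 - 66*t - 60
(3) = -2*z^2 + 7*z + 4
(4) = n^2*(432 - 54*s) + n*(24*s^2 - 90*s - 816) - 2*s^3 + 2*s^2 + 92*s + 160
(5) = 12*a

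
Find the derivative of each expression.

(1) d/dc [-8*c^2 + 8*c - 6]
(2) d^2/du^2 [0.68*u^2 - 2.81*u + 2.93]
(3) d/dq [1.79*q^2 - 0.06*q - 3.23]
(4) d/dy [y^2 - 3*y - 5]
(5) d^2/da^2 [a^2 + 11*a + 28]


(1) = 8 - 16*c
(2) = 1.36000000000000
(3) = 3.58*q - 0.06
(4) = 2*y - 3
(5) = 2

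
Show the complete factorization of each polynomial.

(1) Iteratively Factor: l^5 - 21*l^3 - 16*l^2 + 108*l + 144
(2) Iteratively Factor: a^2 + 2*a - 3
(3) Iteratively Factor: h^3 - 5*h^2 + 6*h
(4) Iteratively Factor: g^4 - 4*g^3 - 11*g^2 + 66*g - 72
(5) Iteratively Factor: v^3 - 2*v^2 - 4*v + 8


(1) = (l + 2)*(l^4 - 2*l^3 - 17*l^2 + 18*l + 72) = (l - 3)*(l + 2)*(l^3 + l^2 - 14*l - 24) = (l - 3)*(l + 2)^2*(l^2 - l - 12) = (l - 4)*(l - 3)*(l + 2)^2*(l + 3)
(2) = (a - 1)*(a + 3)
(3) = (h)*(h^2 - 5*h + 6) = h*(h - 3)*(h - 2)
(4) = (g - 2)*(g^3 - 2*g^2 - 15*g + 36) = (g - 2)*(g + 4)*(g^2 - 6*g + 9) = (g - 3)*(g - 2)*(g + 4)*(g - 3)
(5) = (v - 2)*(v^2 - 4) = (v - 2)^2*(v + 2)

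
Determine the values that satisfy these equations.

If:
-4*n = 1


Then:
n = -1/4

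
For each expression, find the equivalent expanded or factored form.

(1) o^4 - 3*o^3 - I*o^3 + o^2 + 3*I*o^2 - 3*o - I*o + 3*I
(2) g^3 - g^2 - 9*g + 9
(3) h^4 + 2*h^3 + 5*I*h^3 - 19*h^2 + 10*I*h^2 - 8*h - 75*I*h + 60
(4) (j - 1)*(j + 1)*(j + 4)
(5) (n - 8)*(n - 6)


(1) = (o - 3)*(o - I)^2*(o + I)
(2) = (g - 3)*(g - 1)*(g + 3)
(3) = (h - 3)*(h + 5)*(h + I)*(h + 4*I)
(4) = j^3 + 4*j^2 - j - 4
(5) = n^2 - 14*n + 48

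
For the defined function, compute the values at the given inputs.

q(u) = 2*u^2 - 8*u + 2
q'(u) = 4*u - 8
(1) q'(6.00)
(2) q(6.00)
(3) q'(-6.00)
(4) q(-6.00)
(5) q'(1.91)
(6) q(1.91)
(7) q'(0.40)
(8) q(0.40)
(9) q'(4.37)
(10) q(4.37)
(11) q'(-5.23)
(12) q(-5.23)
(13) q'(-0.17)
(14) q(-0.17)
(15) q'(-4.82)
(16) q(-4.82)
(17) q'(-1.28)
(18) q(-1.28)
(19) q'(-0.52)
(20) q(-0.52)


(1) = 16.00
(2) = 26.00
(3) = -32.00
(4) = 122.00
(5) = -0.36
(6) = -5.98
(7) = -6.40
(8) = -0.88
(9) = 9.48
(10) = 5.23
(11) = -28.92
(12) = 98.55
(13) = -8.68
(14) = 3.42
(15) = -27.28
(16) = 87.02
(17) = -13.12
(18) = 15.52
(19) = -10.08
(20) = 6.70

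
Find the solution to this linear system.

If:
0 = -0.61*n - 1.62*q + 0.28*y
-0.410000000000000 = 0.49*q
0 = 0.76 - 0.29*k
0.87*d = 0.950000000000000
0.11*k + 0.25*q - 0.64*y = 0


Then:
d = 1.09
k = 2.62
n = 2.28
q = -0.84
y = 0.12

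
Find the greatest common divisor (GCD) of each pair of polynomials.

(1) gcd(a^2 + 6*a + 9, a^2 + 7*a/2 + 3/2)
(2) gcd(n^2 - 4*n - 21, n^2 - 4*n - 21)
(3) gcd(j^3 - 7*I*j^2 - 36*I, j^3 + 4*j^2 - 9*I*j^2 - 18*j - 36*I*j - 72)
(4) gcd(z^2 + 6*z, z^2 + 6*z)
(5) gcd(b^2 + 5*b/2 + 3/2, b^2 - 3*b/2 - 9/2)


(1) = gcd((a + 3)^2, (a + 1/2)*(a + 3)) = a + 3
(2) = gcd((n - 7)*(n + 3), (n - 7)*(n + 3)) = n^2 - 4*n - 21
(3) = gcd((j - 6*I)*(j - 3*I)*(j + 2*I), (j + 4)*(j - 6*I)*(j - 3*I)) = j^2 - 9*I*j - 18
(4) = z^2 + 6*z
(5) = b + 3/2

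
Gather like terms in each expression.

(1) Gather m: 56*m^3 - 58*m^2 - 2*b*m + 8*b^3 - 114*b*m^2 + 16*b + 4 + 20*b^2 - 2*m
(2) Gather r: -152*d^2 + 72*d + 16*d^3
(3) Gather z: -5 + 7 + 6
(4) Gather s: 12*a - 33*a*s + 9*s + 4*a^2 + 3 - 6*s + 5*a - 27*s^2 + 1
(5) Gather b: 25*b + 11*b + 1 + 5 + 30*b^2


(1) = 8*b^3 + 20*b^2 + 16*b + 56*m^3 + m^2*(-114*b - 58) + m*(-2*b - 2) + 4
(2) = 16*d^3 - 152*d^2 + 72*d
(3) = 8
(4) = 4*a^2 + 17*a - 27*s^2 + s*(3 - 33*a) + 4
(5) = 30*b^2 + 36*b + 6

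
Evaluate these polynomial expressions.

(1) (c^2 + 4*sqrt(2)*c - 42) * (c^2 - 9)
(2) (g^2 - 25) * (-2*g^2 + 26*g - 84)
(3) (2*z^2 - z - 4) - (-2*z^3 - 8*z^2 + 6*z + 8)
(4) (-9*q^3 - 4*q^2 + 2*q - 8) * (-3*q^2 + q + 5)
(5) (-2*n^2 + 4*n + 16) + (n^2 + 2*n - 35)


(1) = c^4 + 4*sqrt(2)*c^3 - 51*c^2 - 36*sqrt(2)*c + 378
(2) = -2*g^4 + 26*g^3 - 34*g^2 - 650*g + 2100
(3) = 2*z^3 + 10*z^2 - 7*z - 12
(4) = 27*q^5 + 3*q^4 - 55*q^3 + 6*q^2 + 2*q - 40
(5) = -n^2 + 6*n - 19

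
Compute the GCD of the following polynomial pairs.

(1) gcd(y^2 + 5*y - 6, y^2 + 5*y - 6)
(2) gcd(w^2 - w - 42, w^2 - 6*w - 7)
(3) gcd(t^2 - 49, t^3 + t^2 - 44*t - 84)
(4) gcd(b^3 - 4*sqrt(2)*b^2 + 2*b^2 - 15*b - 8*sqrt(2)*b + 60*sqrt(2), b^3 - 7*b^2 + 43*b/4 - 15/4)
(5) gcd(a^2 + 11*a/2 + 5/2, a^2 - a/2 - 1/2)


(1) = y^2 + 5*y - 6
(2) = w - 7
(3) = t - 7
(4) = gcd((b - 3)*(b + 5)*(b - 4*sqrt(2)), (b - 5)*(b - 3/2)*(b - 1/2)) = 1
(5) = gcd((a + 1/2)*(a + 5), (a - 1)*(a + 1/2)) = a + 1/2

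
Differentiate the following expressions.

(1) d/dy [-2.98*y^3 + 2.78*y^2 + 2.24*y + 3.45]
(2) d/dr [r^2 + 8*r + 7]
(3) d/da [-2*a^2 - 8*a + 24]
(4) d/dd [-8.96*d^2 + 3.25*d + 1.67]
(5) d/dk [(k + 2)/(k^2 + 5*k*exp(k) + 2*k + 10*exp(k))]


(1) = -8.94*y^2 + 5.56*y + 2.24
(2) = 2*r + 8
(3) = -4*a - 8
(4) = 3.25 - 17.92*d
(5) = (-5*exp(k) - 1)/(k^2 + 10*k*exp(k) + 25*exp(2*k))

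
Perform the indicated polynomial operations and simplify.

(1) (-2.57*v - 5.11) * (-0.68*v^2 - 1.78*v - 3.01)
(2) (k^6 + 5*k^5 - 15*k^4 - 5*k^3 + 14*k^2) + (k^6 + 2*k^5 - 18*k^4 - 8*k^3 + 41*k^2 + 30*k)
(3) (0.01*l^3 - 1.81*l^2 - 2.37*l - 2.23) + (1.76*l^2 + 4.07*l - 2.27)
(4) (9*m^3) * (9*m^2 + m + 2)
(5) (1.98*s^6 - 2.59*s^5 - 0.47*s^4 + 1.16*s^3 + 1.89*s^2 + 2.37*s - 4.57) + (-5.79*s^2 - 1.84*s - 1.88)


(1) = 1.7476*v^3 + 8.0494*v^2 + 16.8315*v + 15.3811
(2) = 2*k^6 + 7*k^5 - 33*k^4 - 13*k^3 + 55*k^2 + 30*k
(3) = 0.01*l^3 - 0.05*l^2 + 1.7*l - 4.5
(4) = 81*m^5 + 9*m^4 + 18*m^3
(5) = 1.98*s^6 - 2.59*s^5 - 0.47*s^4 + 1.16*s^3 - 3.9*s^2 + 0.53*s - 6.45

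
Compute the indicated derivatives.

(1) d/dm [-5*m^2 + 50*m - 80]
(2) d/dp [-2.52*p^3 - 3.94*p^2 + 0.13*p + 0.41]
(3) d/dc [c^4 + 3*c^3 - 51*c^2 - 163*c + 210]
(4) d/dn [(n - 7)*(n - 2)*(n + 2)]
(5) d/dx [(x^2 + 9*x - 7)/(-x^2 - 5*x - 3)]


(1) = 50 - 10*m
(2) = -7.56*p^2 - 7.88*p + 0.13
(3) = 4*c^3 + 9*c^2 - 102*c - 163
(4) = 3*n^2 - 14*n - 4
(5) = 2*(2*x^2 - 10*x - 31)/(x^4 + 10*x^3 + 31*x^2 + 30*x + 9)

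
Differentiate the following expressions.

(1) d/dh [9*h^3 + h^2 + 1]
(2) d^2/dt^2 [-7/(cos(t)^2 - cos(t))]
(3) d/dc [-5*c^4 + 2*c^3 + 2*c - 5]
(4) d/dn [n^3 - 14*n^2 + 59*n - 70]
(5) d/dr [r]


(1) = h*(27*h + 2)
(2) = 7*((1 - cos(2*t))^2 + 15*cos(t)/4 + 3*cos(2*t)/2 - 3*cos(3*t)/4 - 9/2)/((cos(t) - 1)^3*cos(t)^3)
(3) = -20*c^3 + 6*c^2 + 2
(4) = 3*n^2 - 28*n + 59
(5) = 1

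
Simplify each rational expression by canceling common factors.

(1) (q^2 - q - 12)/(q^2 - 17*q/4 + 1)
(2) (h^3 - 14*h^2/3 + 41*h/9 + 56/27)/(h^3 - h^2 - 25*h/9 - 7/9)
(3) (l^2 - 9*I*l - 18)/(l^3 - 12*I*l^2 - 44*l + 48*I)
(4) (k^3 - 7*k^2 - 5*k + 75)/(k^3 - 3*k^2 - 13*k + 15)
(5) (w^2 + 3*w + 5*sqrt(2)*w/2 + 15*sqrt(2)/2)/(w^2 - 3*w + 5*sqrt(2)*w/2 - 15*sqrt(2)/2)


(1) = (4*q + 12)/(4*q - 1)
(2) = (3*h - 8)/(3*h + 3)
(3) = (l - 3*I)/(l^2 - 6*I*l - 8)
(4) = (k - 5)/(k - 1)
(5) = (4*w + 12)/(4*w - 12)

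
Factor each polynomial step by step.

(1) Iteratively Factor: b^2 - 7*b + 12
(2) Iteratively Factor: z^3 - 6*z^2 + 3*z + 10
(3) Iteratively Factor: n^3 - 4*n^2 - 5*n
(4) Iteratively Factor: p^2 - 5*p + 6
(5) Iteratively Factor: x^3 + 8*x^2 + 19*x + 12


(1) = (b - 4)*(b - 3)
(2) = (z - 2)*(z^2 - 4*z - 5) = (z - 2)*(z + 1)*(z - 5)
(3) = (n - 5)*(n^2 + n) = n*(n - 5)*(n + 1)
(4) = (p - 2)*(p - 3)
(5) = (x + 4)*(x^2 + 4*x + 3) = (x + 3)*(x + 4)*(x + 1)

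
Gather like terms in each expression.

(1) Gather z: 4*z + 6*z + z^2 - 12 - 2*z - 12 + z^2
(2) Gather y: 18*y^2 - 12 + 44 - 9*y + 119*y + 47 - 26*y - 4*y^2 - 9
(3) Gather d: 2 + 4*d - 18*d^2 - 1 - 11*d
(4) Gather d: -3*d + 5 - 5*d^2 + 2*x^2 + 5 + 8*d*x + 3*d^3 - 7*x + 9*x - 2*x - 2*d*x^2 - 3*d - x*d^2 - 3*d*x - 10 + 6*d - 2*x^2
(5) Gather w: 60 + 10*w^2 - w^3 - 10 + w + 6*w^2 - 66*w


(1) = 2*z^2 + 8*z - 24
(2) = 14*y^2 + 84*y + 70
(3) = -18*d^2 - 7*d + 1
(4) = 3*d^3 + d^2*(-x - 5) + d*(-2*x^2 + 5*x)
(5) = -w^3 + 16*w^2 - 65*w + 50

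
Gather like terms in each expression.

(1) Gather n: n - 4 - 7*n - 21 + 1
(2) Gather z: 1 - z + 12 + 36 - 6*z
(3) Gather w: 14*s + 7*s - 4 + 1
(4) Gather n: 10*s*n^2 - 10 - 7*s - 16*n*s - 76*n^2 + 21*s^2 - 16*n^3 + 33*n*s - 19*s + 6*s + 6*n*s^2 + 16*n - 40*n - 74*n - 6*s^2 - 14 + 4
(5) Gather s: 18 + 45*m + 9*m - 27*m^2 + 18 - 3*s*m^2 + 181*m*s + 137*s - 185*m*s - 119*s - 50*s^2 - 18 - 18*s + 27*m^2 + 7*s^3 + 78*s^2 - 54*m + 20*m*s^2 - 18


(1) = -6*n - 24
(2) = 49 - 7*z
(3) = 21*s - 3
(4) = -16*n^3 + n^2*(10*s - 76) + n*(6*s^2 + 17*s - 98) + 15*s^2 - 20*s - 20
(5) = 7*s^3 + s^2*(20*m + 28) + s*(-3*m^2 - 4*m)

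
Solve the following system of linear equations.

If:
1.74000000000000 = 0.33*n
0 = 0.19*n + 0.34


Then:
No Solution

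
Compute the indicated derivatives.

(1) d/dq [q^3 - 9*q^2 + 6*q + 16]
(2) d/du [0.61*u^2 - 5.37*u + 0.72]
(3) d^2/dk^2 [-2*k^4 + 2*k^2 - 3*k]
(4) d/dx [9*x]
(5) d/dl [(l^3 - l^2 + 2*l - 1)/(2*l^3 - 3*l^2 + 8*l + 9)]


(1) = 3*q^2 - 18*q + 6
(2) = 1.22*u - 5.37
(3) = 4 - 24*k^2
(4) = 9
(5) = (-l^4 + 8*l^3 + 31*l^2 - 24*l + 26)/(4*l^6 - 12*l^5 + 41*l^4 - 12*l^3 + 10*l^2 + 144*l + 81)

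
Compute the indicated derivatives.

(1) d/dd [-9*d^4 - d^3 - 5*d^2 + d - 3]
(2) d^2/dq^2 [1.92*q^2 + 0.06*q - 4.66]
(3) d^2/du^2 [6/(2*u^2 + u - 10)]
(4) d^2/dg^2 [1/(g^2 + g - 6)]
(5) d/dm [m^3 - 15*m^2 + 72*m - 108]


(1) = -36*d^3 - 3*d^2 - 10*d + 1
(2) = 3.84000000000000
(3) = 12*(-4*u^2 - 2*u + (4*u + 1)^2 + 20)/(2*u^2 + u - 10)^3
(4) = 2*(-g^2 - g + (2*g + 1)^2 + 6)/(g^2 + g - 6)^3
(5) = 3*m^2 - 30*m + 72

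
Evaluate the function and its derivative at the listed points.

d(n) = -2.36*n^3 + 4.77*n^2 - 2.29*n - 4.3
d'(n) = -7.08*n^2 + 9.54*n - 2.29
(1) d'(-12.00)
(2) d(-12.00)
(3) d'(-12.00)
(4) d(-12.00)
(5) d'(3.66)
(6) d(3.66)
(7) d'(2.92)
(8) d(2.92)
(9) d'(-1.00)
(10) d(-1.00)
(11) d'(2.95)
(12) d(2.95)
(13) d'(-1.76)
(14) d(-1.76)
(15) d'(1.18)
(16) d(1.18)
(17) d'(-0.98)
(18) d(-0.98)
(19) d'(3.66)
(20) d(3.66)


(1) = -1136.29
(2) = 4788.14
(3) = -1136.29
(4) = 4788.14
(5) = -62.21
(6) = -64.49
(7) = -34.80
(8) = -29.07
(9) = -18.91
(10) = 5.12
(11) = -35.76
(12) = -30.13
(13) = -41.01
(14) = 27.37
(15) = -0.89
(16) = -4.24
(17) = -18.44
(18) = 4.75
(19) = -62.21
(20) = -64.49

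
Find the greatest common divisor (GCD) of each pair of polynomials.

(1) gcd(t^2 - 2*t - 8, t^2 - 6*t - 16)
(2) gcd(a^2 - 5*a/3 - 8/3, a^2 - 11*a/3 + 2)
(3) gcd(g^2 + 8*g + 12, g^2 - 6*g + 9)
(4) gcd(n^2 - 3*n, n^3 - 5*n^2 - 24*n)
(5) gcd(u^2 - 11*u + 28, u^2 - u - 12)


(1) = t + 2
(2) = gcd((a - 8/3)*(a + 1), (a - 3)*(a - 2/3)) = 1
(3) = 1
(4) = gcd(n*(n - 3), n*(n - 8)*(n + 3)) = n
(5) = u - 4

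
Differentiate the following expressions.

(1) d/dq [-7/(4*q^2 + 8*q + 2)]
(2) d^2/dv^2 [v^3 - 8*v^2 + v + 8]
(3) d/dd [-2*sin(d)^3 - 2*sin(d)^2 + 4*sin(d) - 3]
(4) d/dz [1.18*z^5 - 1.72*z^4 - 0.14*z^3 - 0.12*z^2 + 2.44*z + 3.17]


(1) = 14*(q + 1)/(2*q^2 + 4*q + 1)^2
(2) = 6*v - 16
(3) = 2*(-3*sin(d)^2 - 2*sin(d) + 2)*cos(d)
(4) = 5.9*z^4 - 6.88*z^3 - 0.42*z^2 - 0.24*z + 2.44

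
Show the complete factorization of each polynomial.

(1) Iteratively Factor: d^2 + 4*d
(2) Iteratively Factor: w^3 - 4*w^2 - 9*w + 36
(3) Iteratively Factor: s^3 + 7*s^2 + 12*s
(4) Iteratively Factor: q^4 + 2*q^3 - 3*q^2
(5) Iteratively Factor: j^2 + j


(1) = (d + 4)*(d)
(2) = (w - 3)*(w^2 - w - 12) = (w - 3)*(w + 3)*(w - 4)
(3) = (s)*(s^2 + 7*s + 12) = s*(s + 4)*(s + 3)
(4) = (q + 3)*(q^3 - q^2) = q*(q + 3)*(q^2 - q) = q*(q - 1)*(q + 3)*(q)
(5) = (j)*(j + 1)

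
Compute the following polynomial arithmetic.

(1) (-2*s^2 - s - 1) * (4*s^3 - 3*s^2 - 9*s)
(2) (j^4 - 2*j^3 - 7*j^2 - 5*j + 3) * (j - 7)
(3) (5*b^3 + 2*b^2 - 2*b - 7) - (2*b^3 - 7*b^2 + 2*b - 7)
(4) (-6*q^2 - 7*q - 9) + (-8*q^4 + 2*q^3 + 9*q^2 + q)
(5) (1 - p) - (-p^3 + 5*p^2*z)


(1) = -8*s^5 + 2*s^4 + 17*s^3 + 12*s^2 + 9*s
(2) = j^5 - 9*j^4 + 7*j^3 + 44*j^2 + 38*j - 21
(3) = 3*b^3 + 9*b^2 - 4*b
(4) = -8*q^4 + 2*q^3 + 3*q^2 - 6*q - 9
(5) = p^3 - 5*p^2*z - p + 1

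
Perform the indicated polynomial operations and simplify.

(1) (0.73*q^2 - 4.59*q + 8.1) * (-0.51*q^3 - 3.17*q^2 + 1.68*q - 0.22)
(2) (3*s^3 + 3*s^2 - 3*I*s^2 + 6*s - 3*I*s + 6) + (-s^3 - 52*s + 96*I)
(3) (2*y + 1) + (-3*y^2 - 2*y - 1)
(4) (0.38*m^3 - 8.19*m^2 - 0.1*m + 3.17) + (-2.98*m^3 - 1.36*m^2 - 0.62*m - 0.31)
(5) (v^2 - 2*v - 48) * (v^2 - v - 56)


(1) = -0.3723*q^5 + 0.0268*q^4 + 11.6457*q^3 - 33.5488*q^2 + 14.6178*q - 1.782
(2) = 2*s^3 + 3*s^2 - 3*I*s^2 - 46*s - 3*I*s + 6 + 96*I
(3) = -3*y^2
(4) = -2.6*m^3 - 9.55*m^2 - 0.72*m + 2.86
(5) = v^4 - 3*v^3 - 102*v^2 + 160*v + 2688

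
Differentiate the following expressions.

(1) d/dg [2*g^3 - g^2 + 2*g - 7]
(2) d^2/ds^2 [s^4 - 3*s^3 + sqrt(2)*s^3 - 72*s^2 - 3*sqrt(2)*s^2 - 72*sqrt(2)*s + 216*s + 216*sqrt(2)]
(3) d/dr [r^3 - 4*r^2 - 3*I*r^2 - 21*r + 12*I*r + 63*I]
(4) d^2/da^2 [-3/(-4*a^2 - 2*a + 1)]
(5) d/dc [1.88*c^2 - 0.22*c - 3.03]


(1) = 6*g^2 - 2*g + 2
(2) = 12*s^2 - 18*s + 6*sqrt(2)*s - 144 - 6*sqrt(2)
(3) = 3*r^2 - 8*r - 6*I*r - 21 + 12*I
(4) = 24*(-4*a^2 - 2*a + (4*a + 1)^2 + 1)/(4*a^2 + 2*a - 1)^3
(5) = 3.76*c - 0.22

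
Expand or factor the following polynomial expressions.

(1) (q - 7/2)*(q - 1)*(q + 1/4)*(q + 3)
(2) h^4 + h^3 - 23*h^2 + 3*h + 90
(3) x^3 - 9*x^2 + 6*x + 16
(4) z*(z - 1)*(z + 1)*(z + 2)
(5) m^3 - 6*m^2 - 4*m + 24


(1) = q^4 - 5*q^3/4 - 83*q^2/8 + 8*q + 21/8
(2) = (h - 3)^2*(h + 2)*(h + 5)
(3) = (x - 8)*(x - 2)*(x + 1)
(4) = z^4 + 2*z^3 - z^2 - 2*z
(5) = (m - 6)*(m - 2)*(m + 2)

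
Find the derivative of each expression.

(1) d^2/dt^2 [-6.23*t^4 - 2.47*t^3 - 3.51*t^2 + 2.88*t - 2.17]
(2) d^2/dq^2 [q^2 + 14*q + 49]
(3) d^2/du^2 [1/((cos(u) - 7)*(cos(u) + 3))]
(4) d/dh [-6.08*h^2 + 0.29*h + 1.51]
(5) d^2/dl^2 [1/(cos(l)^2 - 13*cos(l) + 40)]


(1) = -74.76*t^2 - 14.82*t - 7.02
(2) = 2
(3) = (-4*sin(u)^4 + 102*sin(u)^2 + 69*cos(u) + 3*cos(3*u) - 24)/((cos(u) - 7)^3*(cos(u) + 3)^3)
(4) = 0.29 - 12.16*h
(5) = (-4*sin(l)^4 + 11*sin(l)^2 - 2275*cos(l)/4 + 39*cos(3*l)/4 + 251)/((cos(l) - 8)^3*(cos(l) - 5)^3)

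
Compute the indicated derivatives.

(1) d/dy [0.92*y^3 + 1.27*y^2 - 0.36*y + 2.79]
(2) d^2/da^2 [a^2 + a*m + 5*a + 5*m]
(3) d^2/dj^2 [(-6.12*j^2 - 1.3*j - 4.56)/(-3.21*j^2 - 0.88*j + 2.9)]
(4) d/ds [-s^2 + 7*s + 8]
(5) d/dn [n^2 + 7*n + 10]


(1) = 2.76*y^2 + 2.54*y - 0.36
(2) = 2
(3) = (-7.784892*j^3 + 623.746656*j^2 + 149.896728*j + 201.534208)/(33.076161*j^6 + 27.202824*j^5 - 82.188198*j^4 - 48.470048*j^3 + 74.25102*j^2 + 22.2024*j - 24.389)
(4) = 7 - 2*s
(5) = 2*n + 7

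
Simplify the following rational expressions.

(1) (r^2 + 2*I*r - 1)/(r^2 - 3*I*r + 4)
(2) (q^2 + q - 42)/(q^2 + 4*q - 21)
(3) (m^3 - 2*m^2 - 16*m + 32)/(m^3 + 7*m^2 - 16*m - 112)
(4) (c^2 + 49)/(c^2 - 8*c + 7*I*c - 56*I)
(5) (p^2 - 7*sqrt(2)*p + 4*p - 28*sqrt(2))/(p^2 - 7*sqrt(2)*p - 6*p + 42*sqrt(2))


(1) = (r + I)/(r - 4*I)
(2) = (q - 6)/(q - 3)
(3) = (m - 2)/(m + 7)
(4) = (c - 7*I)/(c - 8)
(5) = (p + 4)/(p - 6)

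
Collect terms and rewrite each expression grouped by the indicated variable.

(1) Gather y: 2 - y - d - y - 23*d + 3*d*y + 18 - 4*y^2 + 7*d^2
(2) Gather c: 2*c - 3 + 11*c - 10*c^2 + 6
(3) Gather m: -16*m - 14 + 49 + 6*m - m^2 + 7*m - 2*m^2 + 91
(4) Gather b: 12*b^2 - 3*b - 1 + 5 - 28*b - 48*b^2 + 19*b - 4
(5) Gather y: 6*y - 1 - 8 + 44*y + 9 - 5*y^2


(1) = 7*d^2 - 24*d - 4*y^2 + y*(3*d - 2) + 20
(2) = -10*c^2 + 13*c + 3
(3) = -3*m^2 - 3*m + 126
(4) = -36*b^2 - 12*b
(5) = -5*y^2 + 50*y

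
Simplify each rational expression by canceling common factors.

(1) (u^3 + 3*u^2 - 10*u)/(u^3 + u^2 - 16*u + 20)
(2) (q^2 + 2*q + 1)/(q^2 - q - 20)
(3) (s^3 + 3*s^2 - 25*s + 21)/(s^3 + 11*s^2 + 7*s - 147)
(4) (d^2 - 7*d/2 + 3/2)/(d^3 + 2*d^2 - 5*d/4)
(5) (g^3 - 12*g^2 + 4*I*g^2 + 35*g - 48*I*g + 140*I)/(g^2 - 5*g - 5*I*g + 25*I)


(1) = u/(u - 2)
(2) = (q^2 + 2*q + 1)/(q^2 - q - 20)
(3) = (s - 1)/(s + 7)
(4) = (2*d - 6)/(2*d^2 + 5*d)
(5) = (g^2 + g*(-7 + 4*I) - 28*I)/(g - 5*I)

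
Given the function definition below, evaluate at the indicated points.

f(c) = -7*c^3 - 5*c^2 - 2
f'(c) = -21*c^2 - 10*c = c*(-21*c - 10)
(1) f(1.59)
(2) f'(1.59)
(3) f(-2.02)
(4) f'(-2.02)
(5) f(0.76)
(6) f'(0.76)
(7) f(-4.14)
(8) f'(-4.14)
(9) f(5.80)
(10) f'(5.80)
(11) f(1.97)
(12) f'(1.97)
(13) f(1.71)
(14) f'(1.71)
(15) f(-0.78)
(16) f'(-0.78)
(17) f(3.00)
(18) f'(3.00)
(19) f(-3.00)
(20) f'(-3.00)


(1) = -42.78
(2) = -68.99
(3) = 35.29
(4) = -65.49
(5) = -7.96
(6) = -19.73
(7) = 409.01
(8) = -318.53
(9) = -1535.98
(10) = -764.44
(11) = -74.92
(12) = -101.20
(13) = -51.62
(14) = -78.51
(15) = -1.72
(16) = -4.98
(17) = -236.00
(18) = -219.00
(19) = 142.00
(20) = -159.00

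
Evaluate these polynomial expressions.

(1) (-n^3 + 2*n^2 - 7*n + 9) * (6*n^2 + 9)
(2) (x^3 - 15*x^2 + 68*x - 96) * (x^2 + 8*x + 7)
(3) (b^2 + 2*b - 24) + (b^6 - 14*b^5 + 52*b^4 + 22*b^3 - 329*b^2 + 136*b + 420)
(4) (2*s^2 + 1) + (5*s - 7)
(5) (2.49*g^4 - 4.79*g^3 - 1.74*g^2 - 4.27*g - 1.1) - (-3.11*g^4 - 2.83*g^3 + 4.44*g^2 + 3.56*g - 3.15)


(1) = -6*n^5 + 12*n^4 - 51*n^3 + 72*n^2 - 63*n + 81
(2) = x^5 - 7*x^4 - 45*x^3 + 343*x^2 - 292*x - 672
(3) = b^6 - 14*b^5 + 52*b^4 + 22*b^3 - 328*b^2 + 138*b + 396
(4) = 2*s^2 + 5*s - 6
(5) = 5.6*g^4 - 1.96*g^3 - 6.18*g^2 - 7.83*g + 2.05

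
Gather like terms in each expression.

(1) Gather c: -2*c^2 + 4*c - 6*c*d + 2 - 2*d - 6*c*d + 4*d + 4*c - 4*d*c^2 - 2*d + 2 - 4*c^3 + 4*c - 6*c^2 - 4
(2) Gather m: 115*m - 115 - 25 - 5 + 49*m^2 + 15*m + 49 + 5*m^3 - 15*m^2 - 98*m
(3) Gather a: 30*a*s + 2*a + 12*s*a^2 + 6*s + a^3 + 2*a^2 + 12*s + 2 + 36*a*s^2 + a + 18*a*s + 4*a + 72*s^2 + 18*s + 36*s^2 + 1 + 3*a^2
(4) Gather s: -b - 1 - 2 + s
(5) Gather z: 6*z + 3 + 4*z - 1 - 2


(1) = -4*c^3 + c^2*(-4*d - 8) + c*(12 - 12*d)
(2) = 5*m^3 + 34*m^2 + 32*m - 96
(3) = a^3 + a^2*(12*s + 5) + a*(36*s^2 + 48*s + 7) + 108*s^2 + 36*s + 3
(4) = -b + s - 3
(5) = 10*z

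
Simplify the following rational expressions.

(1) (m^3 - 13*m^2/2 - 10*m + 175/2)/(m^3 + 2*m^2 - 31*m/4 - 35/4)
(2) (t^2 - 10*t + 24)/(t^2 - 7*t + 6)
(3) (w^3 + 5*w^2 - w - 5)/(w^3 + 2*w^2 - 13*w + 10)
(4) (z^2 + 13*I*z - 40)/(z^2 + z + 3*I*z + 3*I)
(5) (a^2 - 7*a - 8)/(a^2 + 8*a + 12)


(1) = (2*m^2 - 20*m + 50)/(2*m^2 - 3*m - 5)
(2) = (t - 4)/(t - 1)
(3) = (w + 1)/(w - 2)
(4) = (z^2 + 13*I*z - 40)/(z^2 + z*(1 + 3*I) + 3*I)
(5) = (a^2 - 7*a - 8)/(a^2 + 8*a + 12)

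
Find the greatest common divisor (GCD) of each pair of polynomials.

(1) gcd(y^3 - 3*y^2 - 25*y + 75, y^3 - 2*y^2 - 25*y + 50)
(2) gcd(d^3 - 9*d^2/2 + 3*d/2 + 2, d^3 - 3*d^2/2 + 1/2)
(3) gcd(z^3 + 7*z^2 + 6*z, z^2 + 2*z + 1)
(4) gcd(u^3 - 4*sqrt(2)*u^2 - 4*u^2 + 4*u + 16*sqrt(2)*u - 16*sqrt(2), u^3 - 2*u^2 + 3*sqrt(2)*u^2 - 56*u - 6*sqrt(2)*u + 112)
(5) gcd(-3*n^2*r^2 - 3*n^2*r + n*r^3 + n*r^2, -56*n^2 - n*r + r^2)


(1) = y^2 - 25
(2) = gcd((d - 4)*(d - 1)*(d + 1/2), (d - 1)^2*(d + 1/2)) = d^2 - d/2 - 1/2
(3) = gcd(z*(z + 1)*(z + 6), (z + 1)^2) = z + 1
(4) = gcd((u - 2)^2*(u - 4*sqrt(2)), (u - 2)*(u - 4*sqrt(2))*(u + 7*sqrt(2))) = u^2 + u*(-4*sqrt(2) - 2) + 8*sqrt(2)
(5) = gcd(r*(-3*n + r)*(n*r + n), (-8*n + r)*(7*n + r)) = 1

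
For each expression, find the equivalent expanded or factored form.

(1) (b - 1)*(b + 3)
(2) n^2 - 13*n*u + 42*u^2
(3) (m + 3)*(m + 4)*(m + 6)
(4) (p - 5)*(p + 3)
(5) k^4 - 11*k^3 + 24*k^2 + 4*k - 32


(1) = b^2 + 2*b - 3
(2) = (n - 7*u)*(n - 6*u)
(3) = m^3 + 13*m^2 + 54*m + 72
(4) = p^2 - 2*p - 15
(5) = (k - 8)*(k - 2)^2*(k + 1)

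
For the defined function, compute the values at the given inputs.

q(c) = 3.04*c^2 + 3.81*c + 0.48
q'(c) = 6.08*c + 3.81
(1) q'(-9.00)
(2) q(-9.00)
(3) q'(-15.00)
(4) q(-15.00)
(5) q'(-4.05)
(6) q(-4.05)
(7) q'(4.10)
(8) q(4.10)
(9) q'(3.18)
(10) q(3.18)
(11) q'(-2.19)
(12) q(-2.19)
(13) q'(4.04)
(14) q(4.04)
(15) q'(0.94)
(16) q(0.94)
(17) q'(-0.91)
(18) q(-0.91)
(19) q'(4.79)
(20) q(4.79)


(1) = -50.91
(2) = 212.43
(3) = -87.39
(4) = 627.33
(5) = -20.81
(6) = 34.91
(7) = 28.74
(8) = 67.20
(9) = 23.14
(10) = 43.34
(11) = -9.51
(12) = 6.72
(13) = 28.37
(14) = 65.49
(15) = 9.53
(16) = 6.75
(17) = -1.72
(18) = -0.47
(19) = 32.93
(20) = 88.48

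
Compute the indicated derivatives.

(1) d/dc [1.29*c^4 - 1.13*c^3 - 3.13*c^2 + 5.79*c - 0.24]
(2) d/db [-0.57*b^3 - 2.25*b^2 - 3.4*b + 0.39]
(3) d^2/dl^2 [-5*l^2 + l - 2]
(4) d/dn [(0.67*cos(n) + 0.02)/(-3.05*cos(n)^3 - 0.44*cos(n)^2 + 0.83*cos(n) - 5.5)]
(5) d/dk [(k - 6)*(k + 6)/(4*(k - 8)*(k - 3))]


(1) = 5.16*c^3 - 3.39*c^2 - 6.26*c + 5.79
(2) = -1.71*b^2 - 4.5*b - 3.4
(3) = -10
(4) = (-4.087*cos(n)^3 - 0.4778*cos(n)^2 - 0.0176*cos(n) + 3.7016)*sin(n)/(9.3025*cos(n)^6 + 2.684*cos(n)^5 - 4.8694*cos(n)^4 + 32.8196*cos(n)^3 + 5.5289*cos(n)^2 - 9.13*cos(n) + 30.25)
(5) = (-11*k^2 + 120*k - 396)/(4*(k^4 - 22*k^3 + 169*k^2 - 528*k + 576))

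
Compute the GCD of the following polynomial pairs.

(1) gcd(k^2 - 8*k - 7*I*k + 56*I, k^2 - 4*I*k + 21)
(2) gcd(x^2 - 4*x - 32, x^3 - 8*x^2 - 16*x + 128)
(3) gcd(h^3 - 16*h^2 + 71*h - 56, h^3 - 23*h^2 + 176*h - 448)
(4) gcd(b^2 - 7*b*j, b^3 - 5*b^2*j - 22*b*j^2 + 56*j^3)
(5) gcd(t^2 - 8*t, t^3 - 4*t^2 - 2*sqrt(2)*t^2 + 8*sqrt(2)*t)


(1) = k - 7*I
(2) = gcd((x - 8)*(x + 4), (x - 8)*(x - 4)*(x + 4)) = x^2 - 4*x - 32
(3) = h^2 - 15*h + 56
(4) = gcd(b*(b - 7*j), (b - 7*j)*(b - 2*j)*(b + 4*j)) = b - 7*j
(5) = gcd(t*(t - 8), t*(t - 4)*(t - 2*sqrt(2))) = t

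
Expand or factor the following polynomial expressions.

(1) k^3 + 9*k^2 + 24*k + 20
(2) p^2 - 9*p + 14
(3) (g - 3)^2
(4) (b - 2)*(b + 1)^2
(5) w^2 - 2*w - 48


(1) = (k + 2)^2*(k + 5)
(2) = (p - 7)*(p - 2)
(3) = g^2 - 6*g + 9
(4) = b^3 - 3*b - 2
(5) = (w - 8)*(w + 6)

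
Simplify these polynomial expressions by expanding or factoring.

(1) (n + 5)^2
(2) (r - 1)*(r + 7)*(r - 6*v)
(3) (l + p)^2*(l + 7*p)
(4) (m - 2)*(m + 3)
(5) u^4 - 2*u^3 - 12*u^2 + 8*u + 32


(1) = n^2 + 10*n + 25
(2) = r^3 - 6*r^2*v + 6*r^2 - 36*r*v - 7*r + 42*v
(3) = l^3 + 9*l^2*p + 15*l*p^2 + 7*p^3
(4) = m^2 + m - 6
(5) = (u - 4)*(u - 2)*(u + 2)^2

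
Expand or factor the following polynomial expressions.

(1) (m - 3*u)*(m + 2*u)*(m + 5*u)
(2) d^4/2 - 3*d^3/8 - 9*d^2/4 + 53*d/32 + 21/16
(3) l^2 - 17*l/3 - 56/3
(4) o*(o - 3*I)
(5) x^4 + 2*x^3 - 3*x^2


(1) = m^3 + 4*m^2*u - 11*m*u^2 - 30*u^3
(2) = (d/2 + 1)*(d - 7/4)*(d - 3/2)*(d + 1/2)
(3) = (l - 8)*(l + 7/3)
(4) = o^2 - 3*I*o
(5) = x^2*(x - 1)*(x + 3)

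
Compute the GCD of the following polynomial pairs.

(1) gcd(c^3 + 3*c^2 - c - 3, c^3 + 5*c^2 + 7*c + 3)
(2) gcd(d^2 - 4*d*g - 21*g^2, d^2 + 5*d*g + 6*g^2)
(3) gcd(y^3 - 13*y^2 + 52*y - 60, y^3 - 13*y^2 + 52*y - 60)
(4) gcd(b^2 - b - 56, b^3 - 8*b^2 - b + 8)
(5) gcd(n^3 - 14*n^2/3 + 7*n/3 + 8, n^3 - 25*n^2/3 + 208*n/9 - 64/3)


(1) = c^2 + 4*c + 3
(2) = gcd((d - 7*g)*(d + 3*g), (d + 2*g)*(d + 3*g)) = d + 3*g
(3) = gcd((y - 6)*(y - 5)*(y - 2), (y - 6)*(y - 5)*(y - 2)) = y^3 - 13*y^2 + 52*y - 60
(4) = b - 8
(5) = n^2 - 17*n/3 + 8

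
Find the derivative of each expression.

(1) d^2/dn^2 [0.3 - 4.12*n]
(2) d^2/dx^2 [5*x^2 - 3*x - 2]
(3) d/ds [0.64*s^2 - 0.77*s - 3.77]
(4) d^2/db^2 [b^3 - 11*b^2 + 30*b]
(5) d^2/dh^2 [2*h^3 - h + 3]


(1) = 0
(2) = 10
(3) = 1.28*s - 0.77
(4) = 6*b - 22
(5) = 12*h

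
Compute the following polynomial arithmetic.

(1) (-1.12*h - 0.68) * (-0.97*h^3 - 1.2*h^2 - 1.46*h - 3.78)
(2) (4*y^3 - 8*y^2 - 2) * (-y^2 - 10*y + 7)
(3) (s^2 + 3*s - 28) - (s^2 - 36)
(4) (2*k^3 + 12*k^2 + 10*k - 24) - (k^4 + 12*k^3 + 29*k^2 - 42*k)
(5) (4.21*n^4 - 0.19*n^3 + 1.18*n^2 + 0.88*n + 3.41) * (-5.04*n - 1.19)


(1) = 1.0864*h^4 + 2.0036*h^3 + 2.4512*h^2 + 5.2264*h + 2.5704
(2) = -4*y^5 - 32*y^4 + 108*y^3 - 54*y^2 + 20*y - 14
(3) = 3*s + 8
(4) = -k^4 - 10*k^3 - 17*k^2 + 52*k - 24
(5) = -21.2184*n^5 - 4.0523*n^4 - 5.7211*n^3 - 5.8394*n^2 - 18.2336*n - 4.0579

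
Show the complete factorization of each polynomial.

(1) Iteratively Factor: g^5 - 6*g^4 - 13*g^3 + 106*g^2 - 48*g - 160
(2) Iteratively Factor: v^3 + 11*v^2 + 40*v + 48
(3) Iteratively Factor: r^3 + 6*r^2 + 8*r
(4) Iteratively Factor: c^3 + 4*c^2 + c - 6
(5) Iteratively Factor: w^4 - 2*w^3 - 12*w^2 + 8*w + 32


(1) = (g - 2)*(g^4 - 4*g^3 - 21*g^2 + 64*g + 80) = (g - 5)*(g - 2)*(g^3 + g^2 - 16*g - 16) = (g - 5)*(g - 4)*(g - 2)*(g^2 + 5*g + 4) = (g - 5)*(g - 4)*(g - 2)*(g + 4)*(g + 1)
(2) = (v + 4)*(v^2 + 7*v + 12) = (v + 4)^2*(v + 3)
(3) = (r)*(r^2 + 6*r + 8) = r*(r + 4)*(r + 2)
(4) = (c + 2)*(c^2 + 2*c - 3) = (c - 1)*(c + 2)*(c + 3)
(5) = (w + 2)*(w^3 - 4*w^2 - 4*w + 16) = (w - 4)*(w + 2)*(w^2 - 4) = (w - 4)*(w + 2)^2*(w - 2)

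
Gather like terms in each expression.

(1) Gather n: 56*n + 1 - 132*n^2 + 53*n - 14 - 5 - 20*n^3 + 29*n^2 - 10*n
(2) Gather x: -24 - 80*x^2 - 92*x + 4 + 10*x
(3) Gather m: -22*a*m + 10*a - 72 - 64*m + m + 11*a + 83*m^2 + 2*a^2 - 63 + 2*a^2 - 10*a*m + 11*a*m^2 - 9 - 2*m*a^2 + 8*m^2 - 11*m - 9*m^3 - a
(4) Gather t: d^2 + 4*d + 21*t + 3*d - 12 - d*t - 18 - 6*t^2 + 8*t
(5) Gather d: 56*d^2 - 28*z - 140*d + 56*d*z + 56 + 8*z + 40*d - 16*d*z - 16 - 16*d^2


(1) = -20*n^3 - 103*n^2 + 99*n - 18
(2) = -80*x^2 - 82*x - 20
(3) = 4*a^2 + 20*a - 9*m^3 + m^2*(11*a + 91) + m*(-2*a^2 - 32*a - 74) - 144
(4) = d^2 + 7*d - 6*t^2 + t*(29 - d) - 30
(5) = 40*d^2 + d*(40*z - 100) - 20*z + 40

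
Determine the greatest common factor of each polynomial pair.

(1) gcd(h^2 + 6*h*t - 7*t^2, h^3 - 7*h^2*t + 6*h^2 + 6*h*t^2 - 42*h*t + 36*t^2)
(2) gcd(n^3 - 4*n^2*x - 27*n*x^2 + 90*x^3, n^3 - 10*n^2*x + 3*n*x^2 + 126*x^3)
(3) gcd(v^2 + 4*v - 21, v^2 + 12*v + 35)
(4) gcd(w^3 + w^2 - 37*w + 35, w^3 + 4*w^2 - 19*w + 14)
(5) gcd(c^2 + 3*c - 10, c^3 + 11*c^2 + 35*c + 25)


(1) = -h + t
(2) = gcd((n - 6*x)*(n - 3*x)*(n + 5*x), (n - 7*x)*(n - 6*x)*(n + 3*x)) = -n + 6*x
(3) = gcd((v - 3)*(v + 7), (v + 5)*(v + 7)) = v + 7
(4) = gcd((w - 5)*(w - 1)*(w + 7), (w - 2)*(w - 1)*(w + 7)) = w^2 + 6*w - 7
(5) = c + 5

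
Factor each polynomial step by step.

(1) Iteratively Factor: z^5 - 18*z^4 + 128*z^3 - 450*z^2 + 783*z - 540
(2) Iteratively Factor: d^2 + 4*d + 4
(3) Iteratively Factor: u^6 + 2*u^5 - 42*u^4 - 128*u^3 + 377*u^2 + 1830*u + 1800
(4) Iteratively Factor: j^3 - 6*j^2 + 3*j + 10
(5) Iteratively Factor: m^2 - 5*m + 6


(1) = (z - 5)*(z^4 - 13*z^3 + 63*z^2 - 135*z + 108) = (z - 5)*(z - 3)*(z^3 - 10*z^2 + 33*z - 36) = (z - 5)*(z - 4)*(z - 3)*(z^2 - 6*z + 9) = (z - 5)*(z - 4)*(z - 3)^2*(z - 3)
(2) = (d + 2)*(d + 2)
(3) = (u + 4)*(u^5 - 2*u^4 - 34*u^3 + 8*u^2 + 345*u + 450) = (u - 5)*(u + 4)*(u^4 + 3*u^3 - 19*u^2 - 87*u - 90) = (u - 5)*(u + 3)*(u + 4)*(u^3 - 19*u - 30) = (u - 5)*(u + 3)^2*(u + 4)*(u^2 - 3*u - 10) = (u - 5)^2*(u + 3)^2*(u + 4)*(u + 2)
(4) = (j - 5)*(j^2 - j - 2) = (j - 5)*(j - 2)*(j + 1)
(5) = (m - 2)*(m - 3)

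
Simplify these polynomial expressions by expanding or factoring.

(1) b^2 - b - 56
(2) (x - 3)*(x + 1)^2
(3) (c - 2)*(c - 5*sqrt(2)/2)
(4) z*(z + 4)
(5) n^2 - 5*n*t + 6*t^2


(1) = (b - 8)*(b + 7)
(2) = x^3 - x^2 - 5*x - 3
(3) = c^2 - 5*sqrt(2)*c/2 - 2*c + 5*sqrt(2)
(4) = z^2 + 4*z
(5) = (n - 3*t)*(n - 2*t)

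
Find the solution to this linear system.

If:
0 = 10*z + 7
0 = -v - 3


Then:
v = -3
z = -7/10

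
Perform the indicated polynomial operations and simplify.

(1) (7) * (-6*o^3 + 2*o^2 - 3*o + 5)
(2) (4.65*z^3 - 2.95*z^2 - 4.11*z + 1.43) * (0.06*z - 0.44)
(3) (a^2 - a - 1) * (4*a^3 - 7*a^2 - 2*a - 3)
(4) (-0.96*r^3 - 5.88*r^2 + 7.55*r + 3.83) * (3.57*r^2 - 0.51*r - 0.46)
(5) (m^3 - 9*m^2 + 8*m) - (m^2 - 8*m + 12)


(1) = -42*o^3 + 14*o^2 - 21*o + 35
(2) = 0.279*z^4 - 2.223*z^3 + 1.0514*z^2 + 1.8942*z - 0.6292
(3) = 4*a^5 - 11*a^4 + a^3 + 6*a^2 + 5*a + 3
(4) = -3.4272*r^5 - 20.502*r^4 + 30.3939*r^3 + 12.5274*r^2 - 5.4263*r - 1.7618
(5) = m^3 - 10*m^2 + 16*m - 12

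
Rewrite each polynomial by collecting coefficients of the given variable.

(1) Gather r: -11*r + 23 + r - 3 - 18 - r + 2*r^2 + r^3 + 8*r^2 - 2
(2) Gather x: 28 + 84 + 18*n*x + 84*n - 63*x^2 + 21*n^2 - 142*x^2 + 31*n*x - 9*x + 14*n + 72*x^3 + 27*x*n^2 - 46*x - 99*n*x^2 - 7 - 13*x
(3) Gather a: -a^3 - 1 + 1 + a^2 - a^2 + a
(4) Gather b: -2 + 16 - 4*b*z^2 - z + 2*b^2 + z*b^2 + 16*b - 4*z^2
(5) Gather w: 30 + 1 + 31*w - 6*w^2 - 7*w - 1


(1) = r^3 + 10*r^2 - 11*r
(2) = 21*n^2 + 98*n + 72*x^3 + x^2*(-99*n - 205) + x*(27*n^2 + 49*n - 68) + 105
(3) = -a^3 + a
(4) = b^2*(z + 2) + b*(16 - 4*z^2) - 4*z^2 - z + 14
(5) = -6*w^2 + 24*w + 30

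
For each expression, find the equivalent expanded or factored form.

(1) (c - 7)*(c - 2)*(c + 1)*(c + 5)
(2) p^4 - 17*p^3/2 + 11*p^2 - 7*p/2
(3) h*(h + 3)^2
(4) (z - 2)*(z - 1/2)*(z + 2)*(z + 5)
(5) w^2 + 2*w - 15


(1) = c^4 - 3*c^3 - 35*c^2 + 39*c + 70
(2) = p*(p - 7)*(p - 1)*(p - 1/2)
(3) = h^3 + 6*h^2 + 9*h
(4) = z^4 + 9*z^3/2 - 13*z^2/2 - 18*z + 10
(5) = (w - 3)*(w + 5)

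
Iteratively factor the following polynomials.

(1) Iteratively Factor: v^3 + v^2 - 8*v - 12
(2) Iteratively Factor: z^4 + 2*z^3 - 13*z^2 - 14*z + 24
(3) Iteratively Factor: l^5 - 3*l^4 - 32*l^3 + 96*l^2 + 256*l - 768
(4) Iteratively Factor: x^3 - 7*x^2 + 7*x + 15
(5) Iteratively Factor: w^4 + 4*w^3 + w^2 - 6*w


(1) = (v + 2)*(v^2 - v - 6) = (v + 2)^2*(v - 3)
(2) = (z - 3)*(z^3 + 5*z^2 + 2*z - 8) = (z - 3)*(z - 1)*(z^2 + 6*z + 8) = (z - 3)*(z - 1)*(z + 4)*(z + 2)
(3) = (l - 4)*(l^4 + l^3 - 28*l^2 - 16*l + 192) = (l - 4)*(l + 4)*(l^3 - 3*l^2 - 16*l + 48) = (l - 4)^2*(l + 4)*(l^2 + l - 12) = (l - 4)^2*(l - 3)*(l + 4)*(l + 4)
(4) = (x - 3)*(x^2 - 4*x - 5) = (x - 3)*(x + 1)*(x - 5)
(5) = (w + 3)*(w^3 + w^2 - 2*w) = (w + 2)*(w + 3)*(w^2 - w) = w*(w + 2)*(w + 3)*(w - 1)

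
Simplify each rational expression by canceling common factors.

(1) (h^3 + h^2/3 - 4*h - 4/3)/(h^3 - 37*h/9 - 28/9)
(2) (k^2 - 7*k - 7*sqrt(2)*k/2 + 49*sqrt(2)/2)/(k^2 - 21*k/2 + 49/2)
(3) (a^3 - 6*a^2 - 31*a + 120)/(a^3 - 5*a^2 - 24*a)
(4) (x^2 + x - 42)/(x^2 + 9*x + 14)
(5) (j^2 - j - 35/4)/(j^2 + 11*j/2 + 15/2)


(1) = (9*h^3 + 3*h^2 - 36*h - 12)/(9*h^3 - 37*h - 28)
(2) = (4*k - 14*sqrt(2))/(4*k - 14)
(3) = (a^2 + 2*a - 15)/(a^2 + 3*a)
(4) = (x - 6)/(x + 2)
(5) = (2*j - 7)/(2*j + 6)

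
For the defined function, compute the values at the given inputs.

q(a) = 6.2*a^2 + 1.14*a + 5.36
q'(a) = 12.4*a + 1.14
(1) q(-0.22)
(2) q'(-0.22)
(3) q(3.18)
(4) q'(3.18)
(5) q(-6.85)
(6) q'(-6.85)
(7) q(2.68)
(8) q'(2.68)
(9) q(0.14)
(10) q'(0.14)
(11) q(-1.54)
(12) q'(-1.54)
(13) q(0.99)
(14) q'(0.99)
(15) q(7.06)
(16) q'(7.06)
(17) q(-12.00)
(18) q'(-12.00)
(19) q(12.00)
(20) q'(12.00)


(1) = 5.41
(2) = -1.59
(3) = 71.68
(4) = 40.57
(5) = 288.47
(6) = -83.80
(7) = 52.95
(8) = 34.37
(9) = 5.64
(10) = 2.88
(11) = 18.31
(12) = -17.96
(13) = 12.57
(14) = 13.42
(15) = 322.44
(16) = 88.68
(17) = 884.48
(18) = -147.66
(19) = 911.84
(20) = 149.94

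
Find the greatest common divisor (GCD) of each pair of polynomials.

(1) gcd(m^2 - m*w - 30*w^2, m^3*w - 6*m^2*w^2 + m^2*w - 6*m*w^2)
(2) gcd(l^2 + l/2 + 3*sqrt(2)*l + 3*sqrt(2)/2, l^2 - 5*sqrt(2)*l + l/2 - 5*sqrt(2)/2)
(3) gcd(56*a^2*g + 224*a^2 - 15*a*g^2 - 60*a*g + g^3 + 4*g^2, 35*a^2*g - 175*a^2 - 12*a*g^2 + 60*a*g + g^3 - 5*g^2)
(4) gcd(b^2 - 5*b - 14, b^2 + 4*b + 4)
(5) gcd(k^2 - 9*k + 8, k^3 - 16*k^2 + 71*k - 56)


(1) = gcd((m - 6*w)*(m + 5*w), m*(m - 6*w)*(m*w + w)) = -m + 6*w
(2) = l + 1/2
(3) = gcd((-8*a + g)*(-7*a + g)*(g + 4), (-7*a + g)*(-5*a + g)*(g - 5)) = 7*a - g
(4) = b + 2
(5) = gcd((k - 8)*(k - 1), (k - 8)*(k - 7)*(k - 1)) = k^2 - 9*k + 8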